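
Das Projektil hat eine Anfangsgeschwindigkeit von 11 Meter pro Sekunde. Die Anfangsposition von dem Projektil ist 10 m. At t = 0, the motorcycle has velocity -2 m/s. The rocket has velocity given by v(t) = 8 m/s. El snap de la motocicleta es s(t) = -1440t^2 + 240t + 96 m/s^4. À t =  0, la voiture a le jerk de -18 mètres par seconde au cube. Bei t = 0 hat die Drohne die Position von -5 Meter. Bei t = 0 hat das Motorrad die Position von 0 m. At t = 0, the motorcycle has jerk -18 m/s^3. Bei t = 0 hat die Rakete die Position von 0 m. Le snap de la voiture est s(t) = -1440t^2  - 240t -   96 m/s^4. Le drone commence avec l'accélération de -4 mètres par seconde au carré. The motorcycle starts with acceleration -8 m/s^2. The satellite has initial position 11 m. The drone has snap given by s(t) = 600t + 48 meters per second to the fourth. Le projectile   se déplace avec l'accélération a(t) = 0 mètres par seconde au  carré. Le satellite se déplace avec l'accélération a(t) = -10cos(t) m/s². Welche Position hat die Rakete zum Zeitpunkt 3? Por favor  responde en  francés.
Nous devons intégrer notre équation de la vitesse v(t) = 8 1 fois. En intégrant la vitesse et en utilisant la condition initiale x(0) = 0, nous obtenons x(t) = 8·t. Nous avons la position x(t) = 8·t. En substituant t = 3: x(3) = 24.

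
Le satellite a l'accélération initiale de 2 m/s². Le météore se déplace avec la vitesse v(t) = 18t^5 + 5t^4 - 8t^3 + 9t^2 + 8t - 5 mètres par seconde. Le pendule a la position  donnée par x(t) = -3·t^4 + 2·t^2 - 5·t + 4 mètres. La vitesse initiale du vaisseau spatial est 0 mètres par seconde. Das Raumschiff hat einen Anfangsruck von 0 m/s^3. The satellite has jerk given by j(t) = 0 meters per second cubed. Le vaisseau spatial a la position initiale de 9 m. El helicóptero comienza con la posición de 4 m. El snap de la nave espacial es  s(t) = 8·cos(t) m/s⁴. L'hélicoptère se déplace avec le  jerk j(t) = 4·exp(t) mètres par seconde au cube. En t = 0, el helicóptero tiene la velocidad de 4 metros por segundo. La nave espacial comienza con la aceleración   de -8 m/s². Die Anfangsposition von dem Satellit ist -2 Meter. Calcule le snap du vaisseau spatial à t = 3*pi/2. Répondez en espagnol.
Usando s(t) = 8·cos(t) y sustituyendo t = 3*pi/2, encontramos s = 0.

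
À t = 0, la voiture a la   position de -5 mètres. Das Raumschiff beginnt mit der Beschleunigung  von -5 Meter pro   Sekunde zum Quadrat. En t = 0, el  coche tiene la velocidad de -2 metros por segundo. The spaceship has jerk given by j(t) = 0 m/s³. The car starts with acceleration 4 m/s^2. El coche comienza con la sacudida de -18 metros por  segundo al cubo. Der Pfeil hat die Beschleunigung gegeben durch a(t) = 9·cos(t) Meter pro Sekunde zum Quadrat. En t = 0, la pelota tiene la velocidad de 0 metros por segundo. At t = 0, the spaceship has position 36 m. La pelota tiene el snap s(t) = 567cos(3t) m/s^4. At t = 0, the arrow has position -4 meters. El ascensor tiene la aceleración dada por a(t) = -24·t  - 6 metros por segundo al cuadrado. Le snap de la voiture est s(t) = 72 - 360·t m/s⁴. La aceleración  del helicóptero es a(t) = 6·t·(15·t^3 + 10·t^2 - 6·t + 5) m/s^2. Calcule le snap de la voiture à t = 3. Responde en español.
Usando s(t) = 72 - 360·t y sustituyendo t = 3, encontramos s = -1008.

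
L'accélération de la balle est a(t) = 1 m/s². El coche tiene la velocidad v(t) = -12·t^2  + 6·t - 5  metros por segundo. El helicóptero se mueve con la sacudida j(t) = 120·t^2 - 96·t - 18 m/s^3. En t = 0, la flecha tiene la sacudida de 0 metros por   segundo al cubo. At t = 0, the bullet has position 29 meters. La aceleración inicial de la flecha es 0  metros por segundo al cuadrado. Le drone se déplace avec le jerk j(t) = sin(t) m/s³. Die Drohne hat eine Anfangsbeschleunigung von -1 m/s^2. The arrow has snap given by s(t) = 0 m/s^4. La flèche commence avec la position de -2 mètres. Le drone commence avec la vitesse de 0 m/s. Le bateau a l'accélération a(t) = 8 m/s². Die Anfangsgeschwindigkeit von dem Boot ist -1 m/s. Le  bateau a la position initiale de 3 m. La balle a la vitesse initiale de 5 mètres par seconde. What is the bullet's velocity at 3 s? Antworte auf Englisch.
We must find the integral of our acceleration equation a(t) = 1 1 time. Integrating acceleration and using the initial condition v(0) = 5, we get v(t) = t + 5. Using v(t) = t + 5 and substituting t = 3, we find v = 8.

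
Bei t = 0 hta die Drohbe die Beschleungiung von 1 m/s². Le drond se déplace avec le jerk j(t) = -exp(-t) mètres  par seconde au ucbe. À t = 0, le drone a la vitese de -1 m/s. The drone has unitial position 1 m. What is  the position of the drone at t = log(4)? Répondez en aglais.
We need to integrate our jerk equation j(t) = -exp(-t) 3 times. Integrating jerk and using the initial condition a(0) = 1, we get a(t) = exp(-t). The integral of acceleration, with v(0) = -1, gives velocity: v(t) = -exp(-t). The integral of velocity, with x(0) = 1, gives position: x(t) = exp(-t). Using x(t) = exp(-t) and substituting t = log(4), we find x = 1/4.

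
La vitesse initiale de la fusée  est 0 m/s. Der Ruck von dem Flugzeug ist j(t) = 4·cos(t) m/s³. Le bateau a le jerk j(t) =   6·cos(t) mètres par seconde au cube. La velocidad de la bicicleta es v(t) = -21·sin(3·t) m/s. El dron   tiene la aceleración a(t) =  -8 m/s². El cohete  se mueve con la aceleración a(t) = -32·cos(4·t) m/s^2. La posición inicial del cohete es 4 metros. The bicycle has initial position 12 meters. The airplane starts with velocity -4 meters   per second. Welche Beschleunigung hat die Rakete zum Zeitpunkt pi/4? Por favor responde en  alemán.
Mit a(t) = -32·cos(4·t) und Einsetzen von t = pi/4, finden wir a = 32.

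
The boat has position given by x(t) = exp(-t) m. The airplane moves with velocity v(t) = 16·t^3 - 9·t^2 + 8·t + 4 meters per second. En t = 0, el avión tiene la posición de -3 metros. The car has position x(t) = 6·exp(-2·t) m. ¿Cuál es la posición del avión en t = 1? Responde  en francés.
Pour résoudre ceci, nous devons prendre 1 intégrale de notre équation de la vitesse v(t) = 16·t^3 - 9·t^2 + 8·t + 4. En intégrant la vitesse et en utilisant la condition initiale x(0) = -3, nous obtenons x(t) = 4·t^4 - 3·t^3 + 4·t^2 + 4·t - 3. En utilisant x(t) = 4·t^4 - 3·t^3 + 4·t^2 + 4·t - 3 et en substituant t = 1, nous trouvons x = 6.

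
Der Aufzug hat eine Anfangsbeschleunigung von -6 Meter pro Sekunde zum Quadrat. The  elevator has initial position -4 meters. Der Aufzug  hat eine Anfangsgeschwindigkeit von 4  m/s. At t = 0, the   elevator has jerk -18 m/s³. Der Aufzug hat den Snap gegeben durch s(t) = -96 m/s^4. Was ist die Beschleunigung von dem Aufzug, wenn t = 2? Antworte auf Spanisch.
Para resolver esto, necesitamos tomar 2 antiderivadas de nuestra ecuación del snap s(t) = -96. Tomando ∫s(t)dt y aplicando j(0) = -18, encontramos j(t) = -96·t - 18. La antiderivada de la sacudida, con a(0) = -6, da la aceleración: a(t) = -48·t^2 - 18·t - 6. De la ecuación de la aceleración a(t) = -48·t^2 - 18·t - 6, sustituimos t = 2 para obtener a = -234.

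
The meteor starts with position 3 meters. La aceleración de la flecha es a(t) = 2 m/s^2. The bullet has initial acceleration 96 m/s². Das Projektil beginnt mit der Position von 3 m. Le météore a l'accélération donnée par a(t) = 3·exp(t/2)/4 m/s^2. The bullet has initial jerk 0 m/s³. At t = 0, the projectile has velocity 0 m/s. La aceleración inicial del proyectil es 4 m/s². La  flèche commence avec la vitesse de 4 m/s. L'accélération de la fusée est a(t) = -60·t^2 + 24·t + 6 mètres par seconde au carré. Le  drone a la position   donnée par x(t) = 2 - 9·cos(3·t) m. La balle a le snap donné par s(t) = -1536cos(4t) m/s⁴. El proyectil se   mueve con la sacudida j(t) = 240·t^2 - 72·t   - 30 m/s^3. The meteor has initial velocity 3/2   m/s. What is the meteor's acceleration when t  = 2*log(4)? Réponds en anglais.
Using a(t) = 3·exp(t/2)/4 and substituting t = 2*log(4), we find a = 3.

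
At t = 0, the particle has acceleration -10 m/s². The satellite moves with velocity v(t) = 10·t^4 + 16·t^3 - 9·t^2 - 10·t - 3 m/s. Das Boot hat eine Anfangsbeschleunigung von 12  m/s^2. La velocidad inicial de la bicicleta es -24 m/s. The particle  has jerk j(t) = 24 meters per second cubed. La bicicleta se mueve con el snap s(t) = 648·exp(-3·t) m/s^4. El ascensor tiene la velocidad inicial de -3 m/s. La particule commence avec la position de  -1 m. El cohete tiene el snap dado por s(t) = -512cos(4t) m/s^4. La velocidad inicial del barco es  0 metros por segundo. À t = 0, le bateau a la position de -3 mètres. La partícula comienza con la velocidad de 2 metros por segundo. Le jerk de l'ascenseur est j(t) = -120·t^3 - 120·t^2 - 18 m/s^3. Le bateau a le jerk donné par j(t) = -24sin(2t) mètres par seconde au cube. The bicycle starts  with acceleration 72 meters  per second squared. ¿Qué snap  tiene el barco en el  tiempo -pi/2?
Partiendo de la sacudida j(t) = -24·sin(2·t), tomamos 1 derivada. La derivada de la sacudida da el snap: s(t) = -48·cos(2·t). Usando s(t) = -48·cos(2·t) y sustituyendo t = -pi/2, encontramos s = 48.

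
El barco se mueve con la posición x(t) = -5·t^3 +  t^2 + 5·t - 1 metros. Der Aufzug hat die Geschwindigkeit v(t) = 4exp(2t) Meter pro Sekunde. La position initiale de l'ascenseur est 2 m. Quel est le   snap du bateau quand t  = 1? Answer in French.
En partant de la position x(t) = -5·t^3 + t^2 + 5·t - 1, nous prenons 4 dérivées. La dérivée de la position donne la vitesse: v(t) = -15·t^2 + 2·t + 5. En dérivant la vitesse, nous obtenons l'accélération: a(t) = 2 - 30·t. En dérivant l'accélération, nous obtenons le jerk: j(t) = -30. La dérivée du jerk donne le snap: s(t) = 0. De l'équation du snap s(t) = 0, nous substituons t = 1 pour obtenir s = 0.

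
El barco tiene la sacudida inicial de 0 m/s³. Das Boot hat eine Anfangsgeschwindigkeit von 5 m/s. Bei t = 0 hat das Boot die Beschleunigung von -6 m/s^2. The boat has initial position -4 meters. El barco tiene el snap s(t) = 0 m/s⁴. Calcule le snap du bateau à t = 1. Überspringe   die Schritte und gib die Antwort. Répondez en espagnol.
s(1) = 0.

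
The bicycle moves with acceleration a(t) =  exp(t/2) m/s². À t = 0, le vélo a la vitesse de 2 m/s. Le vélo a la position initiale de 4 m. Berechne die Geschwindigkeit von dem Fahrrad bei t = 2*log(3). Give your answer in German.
Ausgehend von der Beschleunigung a(t) = exp(t/2), nehmen wir 1 Integral. Durch Integration von der Beschleunigung und Verwendung der Anfangsbedingung v(0) = 2, erhalten wir v(t) = 2·exp(t/2). Wir haben die Geschwindigkeit v(t) = 2·exp(t/2). Durch Einsetzen von t = 2*log(3): v(2*log(3)) = 6.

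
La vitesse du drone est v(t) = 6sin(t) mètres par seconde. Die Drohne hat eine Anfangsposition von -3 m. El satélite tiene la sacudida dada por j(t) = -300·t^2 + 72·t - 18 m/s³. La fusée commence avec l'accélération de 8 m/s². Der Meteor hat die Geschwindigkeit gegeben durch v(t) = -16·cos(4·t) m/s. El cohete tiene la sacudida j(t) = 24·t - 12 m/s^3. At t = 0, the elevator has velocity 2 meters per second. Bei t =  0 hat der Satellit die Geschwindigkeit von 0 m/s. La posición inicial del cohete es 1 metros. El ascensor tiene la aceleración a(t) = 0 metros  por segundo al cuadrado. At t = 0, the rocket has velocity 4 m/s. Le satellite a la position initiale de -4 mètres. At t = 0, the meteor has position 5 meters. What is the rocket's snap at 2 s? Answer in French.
En partant du jerk j(t) = 24·t - 12, nous prenons 1 dérivée. En dérivant le jerk, nous obtenons le snap: s(t) = 24. En utilisant s(t) = 24 et en substituant t = 2, nous trouvons s = 24.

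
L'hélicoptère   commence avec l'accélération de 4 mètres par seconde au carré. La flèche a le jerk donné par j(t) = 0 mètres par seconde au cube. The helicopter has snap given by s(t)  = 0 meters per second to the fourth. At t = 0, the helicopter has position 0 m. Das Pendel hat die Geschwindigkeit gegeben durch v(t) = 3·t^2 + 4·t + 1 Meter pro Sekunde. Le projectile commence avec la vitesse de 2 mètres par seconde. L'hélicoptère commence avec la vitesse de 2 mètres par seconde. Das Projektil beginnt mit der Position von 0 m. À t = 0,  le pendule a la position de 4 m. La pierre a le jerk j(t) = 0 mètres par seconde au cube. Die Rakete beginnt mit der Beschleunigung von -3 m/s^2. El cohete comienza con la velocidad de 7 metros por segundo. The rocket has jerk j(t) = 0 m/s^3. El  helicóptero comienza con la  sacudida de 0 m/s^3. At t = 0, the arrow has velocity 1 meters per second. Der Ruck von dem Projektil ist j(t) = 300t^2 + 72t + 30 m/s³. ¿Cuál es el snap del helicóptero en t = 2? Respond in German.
Mit s(t) = 0 und Einsetzen von t = 2, finden wir s = 0.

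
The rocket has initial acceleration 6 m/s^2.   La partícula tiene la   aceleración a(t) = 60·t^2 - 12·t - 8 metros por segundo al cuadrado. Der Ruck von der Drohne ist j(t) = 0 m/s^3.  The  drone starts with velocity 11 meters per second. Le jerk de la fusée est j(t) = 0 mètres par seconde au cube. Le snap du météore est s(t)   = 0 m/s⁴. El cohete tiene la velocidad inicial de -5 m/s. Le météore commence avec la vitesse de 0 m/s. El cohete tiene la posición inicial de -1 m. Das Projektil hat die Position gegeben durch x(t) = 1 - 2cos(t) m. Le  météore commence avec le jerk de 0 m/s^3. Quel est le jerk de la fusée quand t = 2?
De l'équation du jerk j(t) = 0, nous substituons t = 2 pour obtenir j = 0.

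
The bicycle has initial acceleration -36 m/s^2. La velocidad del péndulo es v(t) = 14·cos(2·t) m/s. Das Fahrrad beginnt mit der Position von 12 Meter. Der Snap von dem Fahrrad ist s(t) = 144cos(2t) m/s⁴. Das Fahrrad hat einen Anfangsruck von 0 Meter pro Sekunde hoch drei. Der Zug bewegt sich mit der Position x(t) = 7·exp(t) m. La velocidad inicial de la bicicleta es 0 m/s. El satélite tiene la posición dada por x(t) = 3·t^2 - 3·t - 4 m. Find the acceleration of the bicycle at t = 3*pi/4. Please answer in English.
We must find the antiderivative of our snap equation s(t) = 144·cos(2·t) 2 times. The antiderivative of snap, with j(0) = 0, gives jerk: j(t) = 72·sin(2·t). The integral of jerk, with a(0) = -36, gives acceleration: a(t) = -36·cos(2·t). Using a(t) = -36·cos(2·t) and substituting t = 3*pi/4, we find a = 0.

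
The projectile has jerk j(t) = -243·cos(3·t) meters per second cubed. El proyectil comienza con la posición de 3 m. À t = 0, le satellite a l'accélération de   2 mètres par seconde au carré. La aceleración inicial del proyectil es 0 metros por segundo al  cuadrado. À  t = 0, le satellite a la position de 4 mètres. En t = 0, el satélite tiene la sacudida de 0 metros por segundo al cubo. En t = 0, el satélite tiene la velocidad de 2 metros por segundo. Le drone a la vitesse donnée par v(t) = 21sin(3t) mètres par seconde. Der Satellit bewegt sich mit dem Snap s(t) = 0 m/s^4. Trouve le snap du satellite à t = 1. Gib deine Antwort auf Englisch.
From the given snap equation s(t) = 0, we substitute t = 1 to get s = 0.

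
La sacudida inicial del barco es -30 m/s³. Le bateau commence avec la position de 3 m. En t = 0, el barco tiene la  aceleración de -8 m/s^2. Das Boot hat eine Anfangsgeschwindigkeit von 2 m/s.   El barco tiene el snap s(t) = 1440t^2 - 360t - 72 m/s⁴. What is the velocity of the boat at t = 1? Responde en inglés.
Starting from snap s(t) = 1440·t^2 - 360·t - 72, we take 3 integrals. The antiderivative of snap, with j(0) = -30, gives jerk: j(t) = 480·t^3 - 180·t^2 - 72·t - 30. Taking ∫j(t)dt and applying a(0) = -8, we find a(t) = 120·t^4 - 60·t^3 - 36·t^2 - 30·t - 8. Taking ∫a(t)dt and applying v(0) = 2, we find v(t) = 24·t^5 - 15·t^4 - 12·t^3 - 15·t^2 - 8·t + 2. Using v(t) = 24·t^5 - 15·t^4 - 12·t^3 - 15·t^2 - 8·t + 2 and substituting t = 1, we find v = -24.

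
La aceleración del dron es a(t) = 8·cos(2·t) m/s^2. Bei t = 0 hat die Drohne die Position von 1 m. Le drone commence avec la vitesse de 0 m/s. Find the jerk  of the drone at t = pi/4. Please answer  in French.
En partant de l'accélération a(t) = 8·cos(2·t), nous prenons 1 dérivée. En dérivant l'accélération, nous obtenons le jerk: j(t) = -16·sin(2·t). De l'équation du jerk j(t) = -16·sin(2·t), nous substituons t = pi/4 pour obtenir j = -16.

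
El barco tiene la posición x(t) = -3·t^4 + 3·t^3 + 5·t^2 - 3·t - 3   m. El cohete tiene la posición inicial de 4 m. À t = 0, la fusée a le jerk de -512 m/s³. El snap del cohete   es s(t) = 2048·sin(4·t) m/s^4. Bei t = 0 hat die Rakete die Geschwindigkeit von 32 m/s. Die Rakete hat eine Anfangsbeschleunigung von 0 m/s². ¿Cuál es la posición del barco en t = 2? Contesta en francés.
En utilisant x(t) = -3·t^4 + 3·t^3 + 5·t^2 - 3·t - 3 et en substituant t = 2, nous trouvons x = -13.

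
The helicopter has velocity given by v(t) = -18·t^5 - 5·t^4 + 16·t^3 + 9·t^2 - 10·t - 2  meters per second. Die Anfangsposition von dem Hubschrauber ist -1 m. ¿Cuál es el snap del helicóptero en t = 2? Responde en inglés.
Starting from velocity v(t) = -18·t^5 - 5·t^4 + 16·t^3 + 9·t^2 - 10·t - 2, we take 3 derivatives. Taking d/dt of v(t), we find a(t) = -90·t^4 - 20·t^3 + 48·t^2 + 18·t - 10. The derivative of acceleration gives jerk: j(t) = -360·t^3 - 60·t^2 + 96·t + 18. Differentiating jerk, we get snap: s(t) = -1080·t^2 - 120·t + 96. We have snap s(t) = -1080·t^2 - 120·t + 96. Substituting t = 2: s(2) = -4464.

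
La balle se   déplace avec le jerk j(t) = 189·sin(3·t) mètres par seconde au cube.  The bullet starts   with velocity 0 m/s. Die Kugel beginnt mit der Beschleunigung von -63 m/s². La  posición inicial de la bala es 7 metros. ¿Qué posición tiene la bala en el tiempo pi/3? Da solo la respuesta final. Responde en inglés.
At t = pi/3, x = -7.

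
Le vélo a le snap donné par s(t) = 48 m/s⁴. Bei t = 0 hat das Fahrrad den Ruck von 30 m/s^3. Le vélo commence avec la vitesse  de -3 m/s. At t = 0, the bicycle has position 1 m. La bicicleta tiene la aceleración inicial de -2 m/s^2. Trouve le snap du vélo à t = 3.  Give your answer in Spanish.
Tenemos el snap s(t) = 48. Sustituyendo t = 3: s(3) = 48.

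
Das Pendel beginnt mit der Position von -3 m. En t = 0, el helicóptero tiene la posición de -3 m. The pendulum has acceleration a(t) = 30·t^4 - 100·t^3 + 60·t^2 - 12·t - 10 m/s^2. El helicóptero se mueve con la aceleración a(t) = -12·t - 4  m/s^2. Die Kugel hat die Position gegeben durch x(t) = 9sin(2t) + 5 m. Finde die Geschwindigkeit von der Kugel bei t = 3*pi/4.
Ausgehend von der Position x(t) = 9·sin(2·t) + 5, nehmen wir 1 Ableitung. Die Ableitung von der Position ergibt die Geschwindigkeit: v(t) = 18·cos(2·t). Mit v(t) = 18·cos(2·t) und Einsetzen von t = 3*pi/4, finden wir v = 0.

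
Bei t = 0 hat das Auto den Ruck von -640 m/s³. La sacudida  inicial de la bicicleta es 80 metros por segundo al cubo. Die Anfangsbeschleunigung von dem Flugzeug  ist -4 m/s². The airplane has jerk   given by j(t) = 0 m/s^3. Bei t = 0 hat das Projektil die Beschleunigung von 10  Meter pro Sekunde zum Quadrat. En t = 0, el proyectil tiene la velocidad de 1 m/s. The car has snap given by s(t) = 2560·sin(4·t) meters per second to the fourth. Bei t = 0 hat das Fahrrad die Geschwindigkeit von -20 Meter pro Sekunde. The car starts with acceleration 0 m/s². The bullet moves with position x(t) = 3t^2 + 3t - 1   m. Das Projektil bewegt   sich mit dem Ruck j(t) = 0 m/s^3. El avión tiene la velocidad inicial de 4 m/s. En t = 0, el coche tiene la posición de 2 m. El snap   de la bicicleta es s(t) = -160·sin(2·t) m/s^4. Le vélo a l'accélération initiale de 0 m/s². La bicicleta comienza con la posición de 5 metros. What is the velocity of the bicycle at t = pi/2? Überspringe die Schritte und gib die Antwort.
At t = pi/2, v = 20.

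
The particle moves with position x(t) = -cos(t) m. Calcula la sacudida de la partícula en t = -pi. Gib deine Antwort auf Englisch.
We must differentiate our position equation x(t) = -cos(t) 3 times. Taking d/dt of x(t), we find v(t) = sin(t). Taking d/dt of v(t), we find a(t) = cos(t). The derivative of acceleration gives jerk: j(t) = -sin(t). We have jerk j(t) = -sin(t). Substituting t = -pi: j(-pi) = 0.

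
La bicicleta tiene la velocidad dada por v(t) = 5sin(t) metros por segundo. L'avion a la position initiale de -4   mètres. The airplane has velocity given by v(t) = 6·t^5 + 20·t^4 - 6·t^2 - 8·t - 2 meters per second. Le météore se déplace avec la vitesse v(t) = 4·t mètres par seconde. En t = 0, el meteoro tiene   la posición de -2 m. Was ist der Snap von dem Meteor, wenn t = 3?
Ausgehend von der Geschwindigkeit v(t) = 4·t, nehmen wir 3 Ableitungen. Die Ableitung von der Geschwindigkeit ergibt die Beschleunigung: a(t) = 4. Die Ableitung von der Beschleunigung ergibt den Ruck: j(t) = 0. Durch Ableiten von dem Ruck erhalten wir den Snap: s(t) = 0. Wir haben den Snap s(t) = 0. Durch Einsetzen von t = 3: s(3) = 0.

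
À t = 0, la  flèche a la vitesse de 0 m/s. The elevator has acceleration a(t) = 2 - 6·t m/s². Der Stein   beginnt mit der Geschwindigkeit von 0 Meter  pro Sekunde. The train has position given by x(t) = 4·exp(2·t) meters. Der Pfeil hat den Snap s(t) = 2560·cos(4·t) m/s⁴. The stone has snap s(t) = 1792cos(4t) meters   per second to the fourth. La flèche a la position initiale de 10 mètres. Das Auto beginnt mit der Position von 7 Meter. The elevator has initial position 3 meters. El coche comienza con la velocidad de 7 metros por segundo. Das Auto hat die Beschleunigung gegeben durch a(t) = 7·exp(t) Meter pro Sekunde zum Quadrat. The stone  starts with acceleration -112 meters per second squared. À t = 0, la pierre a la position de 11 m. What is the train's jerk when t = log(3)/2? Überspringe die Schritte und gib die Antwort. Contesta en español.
La respuesta es 96.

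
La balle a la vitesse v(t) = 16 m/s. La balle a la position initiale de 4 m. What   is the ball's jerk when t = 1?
To solve this, we need to take 2 derivatives of our velocity equation v(t) = 16. Taking d/dt of v(t), we find a(t) = 0. Taking d/dt of a(t), we find j(t) = 0. From the given jerk equation j(t) = 0, we substitute t = 1 to get j = 0.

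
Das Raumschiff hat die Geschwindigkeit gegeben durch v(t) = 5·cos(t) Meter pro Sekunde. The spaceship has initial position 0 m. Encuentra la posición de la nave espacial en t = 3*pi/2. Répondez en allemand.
Um dies zu lösen, müssen wir 1 Integral unserer Gleichung für die Geschwindigkeit v(t) = 5·cos(t) finden. Mit ∫v(t)dt und Anwendung von x(0) = 0, finden wir x(t) = 5·sin(t). Mit x(t) = 5·sin(t) und Einsetzen von t = 3*pi/2, finden wir x = -5.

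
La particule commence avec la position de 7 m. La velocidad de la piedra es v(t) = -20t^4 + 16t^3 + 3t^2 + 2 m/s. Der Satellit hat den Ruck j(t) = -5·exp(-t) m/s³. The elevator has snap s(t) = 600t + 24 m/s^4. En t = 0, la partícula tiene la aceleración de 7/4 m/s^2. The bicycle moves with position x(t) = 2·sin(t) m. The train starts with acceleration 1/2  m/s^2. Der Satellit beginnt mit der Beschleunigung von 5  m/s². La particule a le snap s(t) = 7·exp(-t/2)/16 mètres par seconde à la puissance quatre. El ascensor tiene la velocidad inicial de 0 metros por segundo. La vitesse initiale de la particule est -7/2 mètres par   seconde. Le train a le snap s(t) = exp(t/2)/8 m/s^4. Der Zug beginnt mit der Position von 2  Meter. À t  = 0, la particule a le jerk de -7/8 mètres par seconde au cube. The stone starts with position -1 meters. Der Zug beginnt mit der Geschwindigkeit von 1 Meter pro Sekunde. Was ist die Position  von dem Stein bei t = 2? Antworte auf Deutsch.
Ausgehend von der Geschwindigkeit v(t) = -20·t^4 + 16·t^3 + 3·t^2 + 2, nehmen wir 1 Stammfunktion. Die Stammfunktion von der Geschwindigkeit, mit x(0) = -1, ergibt die Position: x(t) = -4·t^5 + 4·t^4 + t^3 + 2·t - 1. Wir haben die Position x(t) = -4·t^5 + 4·t^4 + t^3 + 2·t - 1. Durch Einsetzen von t = 2: x(2) = -53.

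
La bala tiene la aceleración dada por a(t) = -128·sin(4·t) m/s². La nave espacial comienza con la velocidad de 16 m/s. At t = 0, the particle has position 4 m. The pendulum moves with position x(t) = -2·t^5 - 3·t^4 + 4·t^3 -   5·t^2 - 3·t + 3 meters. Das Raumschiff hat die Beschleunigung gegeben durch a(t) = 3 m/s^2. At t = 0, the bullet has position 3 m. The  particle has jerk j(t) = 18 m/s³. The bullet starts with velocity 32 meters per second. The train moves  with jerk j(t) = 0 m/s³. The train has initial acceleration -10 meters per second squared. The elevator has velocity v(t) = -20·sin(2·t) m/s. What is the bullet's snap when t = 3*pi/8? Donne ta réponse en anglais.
Starting from acceleration a(t) = -128·sin(4·t), we take 2 derivatives. Differentiating acceleration, we get jerk: j(t) = -512·cos(4·t). Taking d/dt of j(t), we find s(t) = 2048·sin(4·t). Using s(t) = 2048·sin(4·t) and substituting t = 3*pi/8, we find s = -2048.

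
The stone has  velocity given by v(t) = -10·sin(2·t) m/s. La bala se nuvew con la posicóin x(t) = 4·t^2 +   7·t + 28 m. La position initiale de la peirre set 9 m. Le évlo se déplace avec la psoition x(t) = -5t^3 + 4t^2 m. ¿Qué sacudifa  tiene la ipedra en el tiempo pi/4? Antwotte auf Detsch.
Wir müssen unsere Gleichung für die Geschwindigkeit v(t) = -10·sin(2·t) 2-mal ableiten. Die Ableitung von der Geschwindigkeit ergibt die Beschleunigung: a(t) = -20·cos(2·t). Durch Ableiten von der Beschleunigung erhalten wir den Ruck: j(t) = 40·sin(2·t). Wir haben den Ruck j(t) = 40·sin(2·t). Durch Einsetzen von t = pi/4: j(pi/4) = 40.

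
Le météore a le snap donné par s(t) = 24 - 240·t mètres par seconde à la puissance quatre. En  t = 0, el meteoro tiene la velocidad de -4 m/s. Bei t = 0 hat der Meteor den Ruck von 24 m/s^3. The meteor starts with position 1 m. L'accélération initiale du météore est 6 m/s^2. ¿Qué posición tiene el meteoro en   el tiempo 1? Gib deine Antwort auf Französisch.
En partant du snap s(t) = 24 - 240·t, nous prenons 4 primitives. En intégrant le snap et en utilisant la condition initiale j(0) = 24, nous obtenons j(t) = -120·t^2 + 24·t + 24. L'intégrale du jerk, avec a(0) = 6, donne l'accélération: a(t) = -40·t^3 + 12·t^2 + 24·t + 6. L'intégrale de l'accélération est la vitesse. En utilisant v(0) = -4, nous obtenons v(t) = -10·t^4 + 4·t^3 + 12·t^2 + 6·t - 4. L'intégrale de la vitesse est la position. En utilisant x(0) = 1, nous obtenons x(t) = -2·t^5 + t^4 + 4·t^3 + 3·t^2 - 4·t + 1. De l'équation de la position x(t) = -2·t^5 + t^4 + 4·t^3 + 3·t^2 - 4·t + 1, nous substituons t = 1 pour obtenir x = 3.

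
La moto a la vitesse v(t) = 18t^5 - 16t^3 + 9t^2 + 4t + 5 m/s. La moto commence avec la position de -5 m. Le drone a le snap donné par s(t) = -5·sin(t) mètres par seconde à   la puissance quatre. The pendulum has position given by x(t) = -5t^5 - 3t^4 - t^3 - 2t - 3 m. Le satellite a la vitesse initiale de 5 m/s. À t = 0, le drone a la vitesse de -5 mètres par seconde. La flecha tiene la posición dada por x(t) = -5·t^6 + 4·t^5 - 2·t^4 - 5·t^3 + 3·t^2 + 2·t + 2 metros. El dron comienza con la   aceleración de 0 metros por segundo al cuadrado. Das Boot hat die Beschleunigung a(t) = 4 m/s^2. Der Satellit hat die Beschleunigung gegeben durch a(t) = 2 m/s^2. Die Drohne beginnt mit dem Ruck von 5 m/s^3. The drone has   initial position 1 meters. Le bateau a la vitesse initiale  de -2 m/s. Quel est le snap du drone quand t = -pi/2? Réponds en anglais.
We have snap s(t) = -5·sin(t). Substituting t = -pi/2: s(-pi/2) = 5.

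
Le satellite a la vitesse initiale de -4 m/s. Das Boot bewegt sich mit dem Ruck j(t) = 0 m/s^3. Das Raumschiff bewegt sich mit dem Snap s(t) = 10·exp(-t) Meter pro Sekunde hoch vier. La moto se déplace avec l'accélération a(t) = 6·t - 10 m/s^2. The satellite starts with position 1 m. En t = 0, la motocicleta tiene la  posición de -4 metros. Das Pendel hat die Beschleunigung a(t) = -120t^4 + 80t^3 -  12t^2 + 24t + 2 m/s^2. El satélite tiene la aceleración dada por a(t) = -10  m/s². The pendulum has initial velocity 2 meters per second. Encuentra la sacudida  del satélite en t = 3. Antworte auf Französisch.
Nous devons dériver notre équation de l'accélération a(t) = -10 1 fois. La dérivée de l'accélération donne le jerk: j(t) = 0. En utilisant j(t) = 0 et en substituant t = 3, nous trouvons j = 0.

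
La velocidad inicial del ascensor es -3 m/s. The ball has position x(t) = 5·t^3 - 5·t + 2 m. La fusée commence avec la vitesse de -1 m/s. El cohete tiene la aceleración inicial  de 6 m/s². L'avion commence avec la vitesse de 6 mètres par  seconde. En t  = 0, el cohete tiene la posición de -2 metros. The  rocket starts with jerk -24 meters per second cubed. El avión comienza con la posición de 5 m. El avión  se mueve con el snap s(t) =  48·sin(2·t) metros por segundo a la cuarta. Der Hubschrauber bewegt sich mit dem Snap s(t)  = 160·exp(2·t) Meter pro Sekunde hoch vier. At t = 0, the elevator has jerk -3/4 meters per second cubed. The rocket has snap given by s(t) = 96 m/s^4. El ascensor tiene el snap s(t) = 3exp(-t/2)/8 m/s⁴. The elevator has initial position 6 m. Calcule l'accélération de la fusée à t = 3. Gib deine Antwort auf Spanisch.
Debemos encontrar la integral de nuestra ecuación del snap s(t) = 96 2 veces. Integrando el snap y usando la condición inicial j(0) = -24, obtenemos j(t) = 96·t - 24. Integrando la sacudida y usando la condición inicial a(0) = 6, obtenemos a(t) = 48·t^2 - 24·t + 6. Usando a(t) = 48·t^2 - 24·t + 6 y sustituyendo t = 3, encontramos a = 366.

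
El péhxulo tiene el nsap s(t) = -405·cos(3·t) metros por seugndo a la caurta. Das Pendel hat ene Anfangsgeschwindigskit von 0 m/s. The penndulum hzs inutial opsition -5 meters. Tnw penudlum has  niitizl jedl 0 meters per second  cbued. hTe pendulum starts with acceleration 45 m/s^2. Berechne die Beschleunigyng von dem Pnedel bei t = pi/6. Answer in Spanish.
Partiendo del snap s(t) = -405·cos(3·t), tomamos 2 antiderivadas. La integral del snap, con j(0) = 0, da la sacudida: j(t) = -135·sin(3·t). Integrando la sacudida y usando la condición inicial a(0) = 45, obtenemos a(t) = 45·cos(3·t). Usando a(t) = 45·cos(3·t) y sustituyendo t = pi/6, encontramos a = 0.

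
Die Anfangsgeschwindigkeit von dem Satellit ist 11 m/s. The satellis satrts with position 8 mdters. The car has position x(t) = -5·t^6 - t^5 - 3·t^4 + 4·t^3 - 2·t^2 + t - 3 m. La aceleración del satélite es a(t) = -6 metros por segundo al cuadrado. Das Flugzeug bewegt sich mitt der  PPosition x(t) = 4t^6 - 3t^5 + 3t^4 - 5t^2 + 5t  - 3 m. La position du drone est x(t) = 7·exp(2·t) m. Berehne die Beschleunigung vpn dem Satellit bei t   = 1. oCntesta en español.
Tenemos la aceleración a(t) = -6. Sustituyendo t = 1: a(1) = -6.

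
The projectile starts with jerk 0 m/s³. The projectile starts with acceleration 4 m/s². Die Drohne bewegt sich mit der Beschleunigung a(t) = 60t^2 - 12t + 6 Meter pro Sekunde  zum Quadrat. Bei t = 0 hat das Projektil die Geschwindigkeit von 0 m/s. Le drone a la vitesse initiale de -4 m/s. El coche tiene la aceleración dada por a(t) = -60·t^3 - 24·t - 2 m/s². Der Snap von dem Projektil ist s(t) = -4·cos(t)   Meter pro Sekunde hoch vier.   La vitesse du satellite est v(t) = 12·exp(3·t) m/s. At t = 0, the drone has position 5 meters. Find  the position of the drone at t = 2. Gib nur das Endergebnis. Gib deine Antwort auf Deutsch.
x(2) = 73.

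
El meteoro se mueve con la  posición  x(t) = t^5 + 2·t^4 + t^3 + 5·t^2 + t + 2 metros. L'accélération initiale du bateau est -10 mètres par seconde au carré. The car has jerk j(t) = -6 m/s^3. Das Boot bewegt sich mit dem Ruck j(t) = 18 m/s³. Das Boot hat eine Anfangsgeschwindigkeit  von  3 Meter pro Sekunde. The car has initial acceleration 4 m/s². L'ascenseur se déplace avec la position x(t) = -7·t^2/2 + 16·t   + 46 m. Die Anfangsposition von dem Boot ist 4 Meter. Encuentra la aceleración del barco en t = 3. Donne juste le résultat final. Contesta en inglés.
At t = 3, a = 44.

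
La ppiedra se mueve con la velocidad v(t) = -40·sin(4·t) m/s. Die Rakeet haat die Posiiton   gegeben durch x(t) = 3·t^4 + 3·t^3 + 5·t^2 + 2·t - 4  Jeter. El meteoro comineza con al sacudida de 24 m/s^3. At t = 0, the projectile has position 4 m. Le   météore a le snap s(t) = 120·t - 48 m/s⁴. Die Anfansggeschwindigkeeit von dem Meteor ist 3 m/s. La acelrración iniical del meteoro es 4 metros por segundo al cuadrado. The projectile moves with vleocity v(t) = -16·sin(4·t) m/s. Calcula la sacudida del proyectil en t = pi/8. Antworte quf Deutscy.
Um dies zu lösen, müssen wir 2 Ableitungen unserer Gleichung für die Geschwindigkeit v(t) = -16·sin(4·t) nehmen. Die Ableitung von der Geschwindigkeit ergibt die Beschleunigung: a(t) = -64·cos(4·t). Durch Ableiten von der Beschleunigung erhalten wir den Ruck: j(t) = 256·sin(4·t). Wir haben den Ruck j(t) = 256·sin(4·t). Durch Einsetzen von t = pi/8: j(pi/8) = 256.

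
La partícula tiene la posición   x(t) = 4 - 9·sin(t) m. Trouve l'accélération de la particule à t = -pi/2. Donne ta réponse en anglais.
Starting from position x(t) = 4 - 9·sin(t), we take 2 derivatives. Differentiating position, we get velocity: v(t) = -9·cos(t). Taking d/dt of v(t), we find a(t) = 9·sin(t). We have acceleration a(t) = 9·sin(t). Substituting t = -pi/2: a(-pi/2) = -9.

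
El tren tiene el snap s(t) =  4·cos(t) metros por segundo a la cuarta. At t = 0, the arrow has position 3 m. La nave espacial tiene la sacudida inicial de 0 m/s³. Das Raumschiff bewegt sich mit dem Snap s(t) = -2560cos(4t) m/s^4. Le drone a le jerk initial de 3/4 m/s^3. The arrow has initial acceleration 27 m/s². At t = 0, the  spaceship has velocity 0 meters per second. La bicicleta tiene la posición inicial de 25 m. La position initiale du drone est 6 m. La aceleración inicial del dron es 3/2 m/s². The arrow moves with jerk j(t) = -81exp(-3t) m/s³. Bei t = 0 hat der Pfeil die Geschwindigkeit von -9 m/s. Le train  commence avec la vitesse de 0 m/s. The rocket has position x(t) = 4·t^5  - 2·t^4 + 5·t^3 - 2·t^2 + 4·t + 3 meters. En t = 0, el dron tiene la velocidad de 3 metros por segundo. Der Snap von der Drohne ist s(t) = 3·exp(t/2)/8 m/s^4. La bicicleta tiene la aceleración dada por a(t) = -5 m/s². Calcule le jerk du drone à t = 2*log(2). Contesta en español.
Debemos encontrar la antiderivada de nuestra ecuación del snap s(t) = 3·exp(t/2)/8 1 vez. La integral del snap es la sacudida. Usando j(0) = 3/4, obtenemos j(t) = 3·exp(t/2)/4. Usando j(t) = 3·exp(t/2)/4 y sustituyendo t = 2*log(2), encontramos j = 3/2.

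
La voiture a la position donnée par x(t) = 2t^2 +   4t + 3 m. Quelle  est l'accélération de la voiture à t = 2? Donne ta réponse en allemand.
Um dies zu lösen, müssen wir 2 Ableitungen unserer Gleichung für die Position x(t) = 2·t^2 + 4·t + 3 nehmen. Mit d/dt von x(t) finden wir v(t) = 4·t + 4. Die Ableitung von der Geschwindigkeit ergibt die Beschleunigung: a(t) = 4. Mit a(t) = 4 und Einsetzen von t = 2, finden wir a = 4.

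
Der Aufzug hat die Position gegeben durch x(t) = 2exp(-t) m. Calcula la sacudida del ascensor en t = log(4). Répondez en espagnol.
Partiendo de la posición x(t) = 2·exp(-t), tomamos 3 derivadas. La derivada de la posición da la velocidad: v(t) = -2·exp(-t). Derivando la velocidad, obtenemos la aceleración: a(t) = 2·exp(-t). Tomando d/dt de a(t), encontramos j(t) = -2·exp(-t). Tenemos la sacudida j(t) = -2·exp(-t). Sustituyendo t = log(4): j(log(4)) = -1/2.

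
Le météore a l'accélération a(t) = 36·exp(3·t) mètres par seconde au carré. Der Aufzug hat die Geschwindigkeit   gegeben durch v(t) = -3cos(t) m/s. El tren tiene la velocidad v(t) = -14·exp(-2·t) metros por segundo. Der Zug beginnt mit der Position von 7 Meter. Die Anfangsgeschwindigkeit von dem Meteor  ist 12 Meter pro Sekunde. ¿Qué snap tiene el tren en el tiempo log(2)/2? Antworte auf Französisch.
En partant de la vitesse v(t) = -14·exp(-2·t), nous prenons 3 dérivées. En dérivant la vitesse, nous obtenons l'accélération: a(t) = 28·exp(-2·t). En dérivant l'accélération, nous obtenons le jerk: j(t) = -56·exp(-2·t). La dérivée du jerk donne le snap: s(t) = 112·exp(-2·t). Nous avons le snap s(t) = 112·exp(-2·t). En substituant t = log(2)/2: s(log(2)/2) = 56.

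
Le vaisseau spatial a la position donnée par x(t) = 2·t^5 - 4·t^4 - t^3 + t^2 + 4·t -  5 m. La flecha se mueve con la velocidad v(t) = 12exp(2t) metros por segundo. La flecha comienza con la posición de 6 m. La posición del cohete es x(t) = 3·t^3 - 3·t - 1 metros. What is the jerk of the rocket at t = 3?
Starting from position x(t) = 3·t^3 - 3·t - 1, we take 3 derivatives. The derivative of position gives velocity: v(t) = 9·t^2 - 3. Differentiating velocity, we get acceleration: a(t) = 18·t. The derivative of acceleration gives jerk: j(t) = 18. We have jerk j(t) = 18. Substituting t = 3: j(3) = 18.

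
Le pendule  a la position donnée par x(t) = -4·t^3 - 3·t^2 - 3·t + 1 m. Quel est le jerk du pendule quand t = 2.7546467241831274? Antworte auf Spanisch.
Debemos derivar nuestra ecuación de la posición x(t) = -4·t^3 - 3·t^2 - 3·t + 1 3 veces. Derivando la posición, obtenemos la velocidad: v(t) = -12·t^2 - 6·t - 3. La derivada de la velocidad da la aceleración: a(t) = -24·t - 6. La derivada de la aceleración da la sacudida: j(t) = -24. De la ecuación de la sacudida j(t) = -24, sustituimos t = 2.7546467241831274 para obtener j = -24.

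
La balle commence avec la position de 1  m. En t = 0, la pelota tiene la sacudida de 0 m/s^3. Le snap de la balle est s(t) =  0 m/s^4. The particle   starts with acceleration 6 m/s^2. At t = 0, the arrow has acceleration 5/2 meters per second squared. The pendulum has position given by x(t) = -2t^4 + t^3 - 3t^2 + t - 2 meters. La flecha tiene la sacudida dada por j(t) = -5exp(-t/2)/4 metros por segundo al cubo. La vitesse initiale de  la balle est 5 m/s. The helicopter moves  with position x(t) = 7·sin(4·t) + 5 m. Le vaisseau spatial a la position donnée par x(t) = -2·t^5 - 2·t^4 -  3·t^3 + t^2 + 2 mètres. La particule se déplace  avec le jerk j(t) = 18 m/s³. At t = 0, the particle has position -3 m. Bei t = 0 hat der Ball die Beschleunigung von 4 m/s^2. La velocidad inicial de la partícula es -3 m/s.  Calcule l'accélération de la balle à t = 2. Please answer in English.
To solve this, we need to take 2 integrals of our snap equation s(t) = 0. The integral of snap, with j(0) = 0, gives jerk: j(t) = 0. Integrating jerk and using the initial condition a(0) = 4, we get a(t) = 4. We have acceleration a(t) = 4. Substituting t = 2: a(2) = 4.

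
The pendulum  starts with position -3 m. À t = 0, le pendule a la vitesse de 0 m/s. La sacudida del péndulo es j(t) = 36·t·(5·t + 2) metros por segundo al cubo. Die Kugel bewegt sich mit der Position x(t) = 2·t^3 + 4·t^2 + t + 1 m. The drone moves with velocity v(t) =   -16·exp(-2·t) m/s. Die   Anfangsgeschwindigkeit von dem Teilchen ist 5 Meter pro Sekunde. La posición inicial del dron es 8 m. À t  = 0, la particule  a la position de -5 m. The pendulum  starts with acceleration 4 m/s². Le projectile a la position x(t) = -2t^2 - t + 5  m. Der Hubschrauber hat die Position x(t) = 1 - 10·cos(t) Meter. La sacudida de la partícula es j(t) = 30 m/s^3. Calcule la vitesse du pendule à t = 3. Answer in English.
We need to integrate our jerk equation j(t) = 36·t·(5·t + 2) 2 times. Integrating jerk and using the initial condition a(0) = 4, we get a(t) = 60·t^3 + 36·t^2 + 4. Taking ∫a(t)dt and applying v(0) = 0, we find v(t) = t·(15·t^3 + 12·t^2 + 4). From the given velocity equation v(t) = t·(15·t^3 + 12·t^2 + 4), we substitute t = 3 to get v = 1551.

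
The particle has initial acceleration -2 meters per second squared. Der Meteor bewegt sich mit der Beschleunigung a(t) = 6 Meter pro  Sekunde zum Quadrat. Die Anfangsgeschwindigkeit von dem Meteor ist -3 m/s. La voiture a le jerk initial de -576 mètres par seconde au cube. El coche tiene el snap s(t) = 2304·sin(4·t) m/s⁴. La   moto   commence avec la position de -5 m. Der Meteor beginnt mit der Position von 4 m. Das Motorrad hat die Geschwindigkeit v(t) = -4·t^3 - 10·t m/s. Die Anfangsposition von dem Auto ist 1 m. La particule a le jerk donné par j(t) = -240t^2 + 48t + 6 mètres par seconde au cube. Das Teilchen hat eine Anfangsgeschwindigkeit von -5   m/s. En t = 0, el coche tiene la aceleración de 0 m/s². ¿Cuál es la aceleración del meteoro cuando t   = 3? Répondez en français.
Nous avons l'accélération a(t) = 6. En substituant t = 3: a(3) = 6.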